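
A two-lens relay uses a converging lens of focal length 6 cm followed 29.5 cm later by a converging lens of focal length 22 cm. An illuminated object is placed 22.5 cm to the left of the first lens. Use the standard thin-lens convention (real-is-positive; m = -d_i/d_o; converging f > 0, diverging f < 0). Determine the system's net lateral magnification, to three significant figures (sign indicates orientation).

Lens 1: 1/d_i1 = 1/f_1 - 1/d_o1 = 1/6 - 1/22.5 = 0.12222 cm^-1, so d_i1 = 8.182 cm.
m_1 = -(8.182)/22.5 = -0.3636.
That image sits 21.318 cm in front of the second lens, so d_o2 = 21.318 cm.
Lens 2: 1/d_i2 = 1/f_2 - 1/d_o2 = 1/22 - 1/(21.318) = -0.00145 cm^-1, so d_i2 = -687.867 cm.
m_2 = -(-687.867)/(21.318) = 32.2667.
The system's lateral magnification is m_1 m_2 = (-0.3636)(32.2667) = -11.7333.

-11.7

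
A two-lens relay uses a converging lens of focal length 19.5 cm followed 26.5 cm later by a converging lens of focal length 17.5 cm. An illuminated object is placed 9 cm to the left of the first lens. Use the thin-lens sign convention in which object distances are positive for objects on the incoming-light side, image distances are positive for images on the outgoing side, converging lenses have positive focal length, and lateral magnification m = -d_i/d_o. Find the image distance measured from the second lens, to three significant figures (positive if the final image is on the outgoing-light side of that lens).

First lens: d_i1 = 1/(1/19.5 - 1/9) = -16.714 cm.
With d_i1 < 0 the first image is virtual and lies on the object side; the object distance for lens 2 is d_o2 = 26.5 - (-16.714) = 43.214 cm.
Second lens: d_i2 = 1/(1/17.5 - 1/(43.214)) = 29.410 cm.

29.4 cm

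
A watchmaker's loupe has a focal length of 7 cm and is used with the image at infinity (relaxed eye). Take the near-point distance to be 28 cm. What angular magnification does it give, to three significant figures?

4.00

M = D/f = 28/7 = 4.000.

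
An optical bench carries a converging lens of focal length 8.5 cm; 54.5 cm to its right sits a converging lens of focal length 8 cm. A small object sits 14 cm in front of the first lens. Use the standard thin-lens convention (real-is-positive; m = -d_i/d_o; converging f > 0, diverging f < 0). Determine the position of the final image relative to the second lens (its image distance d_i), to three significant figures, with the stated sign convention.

Lens 1: 1/d_i1 = 1/f_1 - 1/d_o1 = 1/8.5 - 1/14 = 0.04622 cm^-1, so d_i1 = 21.636 cm.
The intermediate image is 21.636 cm to the right of lens 1, so d_o2 = L - d_i1 = 54.5 - 21.636 = 32.864 cm.
Lens 2: 1/d_i2 = 1/f_2 - 1/d_o2 = 1/8 - 1/(32.864) = 0.09457 cm^-1, so d_i2 = 10.574 cm.

10.6 cm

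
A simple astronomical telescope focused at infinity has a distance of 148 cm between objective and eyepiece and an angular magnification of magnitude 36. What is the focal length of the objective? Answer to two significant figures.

In normal adjustment the tube length equals f_obj + f_eye and |M| = f_obj/f_eye.
So f_obj = 36 f_eye and 36 f_eye + f_eye = 148 cm, giving f_eye = 148/37 = 4.000 cm and f_obj = 144.000 cm.

140 cm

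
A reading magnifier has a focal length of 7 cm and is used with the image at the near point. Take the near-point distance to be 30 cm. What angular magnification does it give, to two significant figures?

M = 1 + D/f = 1 + 30/7 = 5.286.

5.3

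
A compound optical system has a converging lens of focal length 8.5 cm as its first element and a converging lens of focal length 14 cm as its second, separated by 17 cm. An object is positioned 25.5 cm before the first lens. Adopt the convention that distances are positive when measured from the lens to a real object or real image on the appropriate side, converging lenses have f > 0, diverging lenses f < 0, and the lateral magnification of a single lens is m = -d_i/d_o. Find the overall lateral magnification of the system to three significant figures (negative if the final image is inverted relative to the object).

-0.718

Lens 1: 1/d_i1 = 1/f_1 - 1/d_o1 = 1/8.5 - 1/25.5 = 0.07843 cm^-1, so d_i1 = 12.750 cm.
m_1 = -(12.750)/25.5 = -0.5000.
That image sits 4.250 cm in front of the second lens, so d_o2 = 4.250 cm.
Lens 2: 1/d_i2 = 1/f_2 - 1/d_o2 = 1/14 - 1/(4.250) = -0.16387 cm^-1, so d_i2 = -6.103 cm.
m_2 = -(-6.103)/(4.250) = 1.4359.
The system's lateral magnification is m_1 m_2 = (-0.5000)(1.4359) = -0.7179.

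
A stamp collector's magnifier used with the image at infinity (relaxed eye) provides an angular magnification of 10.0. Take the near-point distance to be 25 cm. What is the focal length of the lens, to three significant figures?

For the image at infinity, M = D/f.
f = D/M = 25/10.0 = 2.500 cm.

2.50 cm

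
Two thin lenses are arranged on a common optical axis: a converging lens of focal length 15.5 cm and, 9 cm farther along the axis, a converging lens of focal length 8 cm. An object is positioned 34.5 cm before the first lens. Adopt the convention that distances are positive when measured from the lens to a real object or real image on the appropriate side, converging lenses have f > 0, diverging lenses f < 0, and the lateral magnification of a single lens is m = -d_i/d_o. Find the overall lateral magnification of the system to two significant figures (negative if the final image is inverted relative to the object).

Lens 1: 1/d_i1 = 1/f_1 - 1/d_o1 = 1/15.5 - 1/34.5 = 0.03553 cm^-1, so d_i1 = 28.145 cm.
m_1 = -(28.145)/34.5 = -0.8158.
This image would form 28.145 cm past lens 1, i.e. 19.145 cm beyond lens 2, so it is a virtual object for lens 2: d_o2 = 9 - 28.145 = -19.145 cm.
Lens 2: 1/d_i2 = 1/f_2 - 1/d_o2 = 1/8 - 1/(-19.145) = 0.17723 cm^-1, so d_i2 = 5.642 cm.
m_2 = -(5.642)/(-19.145) = 0.2947.
The system's lateral magnification is m_1 m_2 = (-0.8158)(0.2947) = -0.2404.

-0.24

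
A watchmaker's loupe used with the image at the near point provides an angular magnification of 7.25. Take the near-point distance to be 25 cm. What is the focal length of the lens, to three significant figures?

4.00 cm

For the image at the near point, M = 1 + D/f.
f = D/(M - 1) = 25/(7.25 - 1) = 4.000 cm.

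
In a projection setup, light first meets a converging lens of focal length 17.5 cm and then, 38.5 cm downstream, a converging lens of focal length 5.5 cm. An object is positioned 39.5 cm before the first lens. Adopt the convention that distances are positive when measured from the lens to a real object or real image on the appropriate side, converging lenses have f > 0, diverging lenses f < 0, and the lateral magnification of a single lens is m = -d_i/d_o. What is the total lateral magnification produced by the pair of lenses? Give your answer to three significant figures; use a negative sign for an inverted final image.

2.77

First lens: d_i1 = 1/(1/17.5 - 1/39.5) = 31.420 cm.
m_1 = -(31.420)/39.5 = -0.7955.
The intermediate image is 31.420 cm to the right of lens 1, so d_o2 = L - d_i1 = 38.5 - 31.420 = 7.080 cm.
Second lens: d_i2 = 1/(1/5.5 - 1/(7.080)) = 24.651 cm.
m_2 = -(24.651)/(7.080) = -3.4820.
Total m = m_1 x m_2 = (-0.7955)(-3.4820) = 2.7698.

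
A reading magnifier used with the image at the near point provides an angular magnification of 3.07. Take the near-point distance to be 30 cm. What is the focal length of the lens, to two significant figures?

For the image at the near point, M = 1 + D/f.
f = D/(M - 1) = 30/(3.07 - 1) = 14.493 cm.

14 cm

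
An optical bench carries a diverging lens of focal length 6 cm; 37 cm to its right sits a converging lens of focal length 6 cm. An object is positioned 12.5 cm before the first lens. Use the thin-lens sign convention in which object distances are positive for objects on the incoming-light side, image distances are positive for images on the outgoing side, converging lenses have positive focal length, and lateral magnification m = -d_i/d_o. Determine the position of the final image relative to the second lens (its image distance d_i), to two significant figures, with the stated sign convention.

7.0 cm

First lens: d_i1 = 1/(1/(-6) - 1/12.5) = -4.054 cm.
With d_i1 < 0 the first image is virtual and lies on the object side; the object distance for lens 2 is d_o2 = 37 - (-4.054) = 41.054 cm.
Second lens: d_i2 = 1/(1/6 - 1/(41.054)) = 7.027 cm.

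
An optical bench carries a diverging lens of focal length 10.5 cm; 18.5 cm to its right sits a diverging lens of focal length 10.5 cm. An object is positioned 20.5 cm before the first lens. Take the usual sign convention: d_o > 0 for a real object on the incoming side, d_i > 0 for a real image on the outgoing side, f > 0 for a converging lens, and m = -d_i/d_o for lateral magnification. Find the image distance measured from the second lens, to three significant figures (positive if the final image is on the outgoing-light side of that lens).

Lens 1: 1/d_i1 = 1/f_1 - 1/d_o1 = 1/(-10.5) - 1/20.5 = -0.14402 cm^-1, so d_i1 = -6.944 cm.
The intermediate image is virtual, 6.944 cm to the left of lens 1, so d_o2 = L - d_i1 = 18.5 - (-6.944) = 25.444 cm.
Lens 2: 1/d_i2 = 1/f_2 - 1/d_o2 = 1/(-10.5) - 1/(25.444) = -0.13454 cm^-1, so d_i2 = -7.433 cm.

-7.43 cm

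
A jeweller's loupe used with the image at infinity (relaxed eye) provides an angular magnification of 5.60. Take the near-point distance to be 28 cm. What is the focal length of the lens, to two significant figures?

For the image at infinity, M = D/f.
f = D/M = 28/5.6 = 5.000 cm.

5.0 cm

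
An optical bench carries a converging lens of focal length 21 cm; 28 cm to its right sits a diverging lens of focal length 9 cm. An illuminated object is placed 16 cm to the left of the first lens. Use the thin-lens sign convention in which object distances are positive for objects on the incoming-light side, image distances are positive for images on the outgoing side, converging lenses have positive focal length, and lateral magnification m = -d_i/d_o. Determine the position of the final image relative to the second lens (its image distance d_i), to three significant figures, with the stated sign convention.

-8.22 cm

Applying the thin-lens equation to the first lens, 1/21 = 1/16 + 1/d_i1, which gives d_i1 = -67.200 cm.
With d_i1 < 0 the first image is virtual and lies on the object side; the object distance for lens 2 is d_o2 = 28 - (-67.200) = 95.200 cm.
Applying the thin-lens equation again with f_2 = -9 cm and d_o2 = 95.200 cm gives d_i2 = -8.223 cm.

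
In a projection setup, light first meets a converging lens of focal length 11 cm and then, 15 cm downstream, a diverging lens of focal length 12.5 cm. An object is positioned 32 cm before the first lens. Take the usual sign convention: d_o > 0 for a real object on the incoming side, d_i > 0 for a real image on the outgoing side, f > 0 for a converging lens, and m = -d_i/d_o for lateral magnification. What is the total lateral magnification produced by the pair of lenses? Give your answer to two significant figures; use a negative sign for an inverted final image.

-0.61

Applying the thin-lens equation to the first lens, 1/11 = 1/32 + 1/d_i1, which gives d_i1 = 16.762 cm.
Its lateral magnification is m_1 = -d_i1/d_o1 = -(16.762)/32 = -0.5238.
This image would form 16.762 cm past lens 1, i.e. 1.762 cm beyond lens 2, so it is a virtual object for lens 2: d_o2 = 15 - 16.762 = -1.762 cm.
Applying the thin-lens equation again with f_2 = -12.5 cm and d_o2 = -1.762 cm gives d_i2 = 2.051 cm.
m_2 = -(2.051)/(-1.762) = 1.1641.
Total m = m_1 x m_2 = (-0.5238)(1.1641) = -0.6098.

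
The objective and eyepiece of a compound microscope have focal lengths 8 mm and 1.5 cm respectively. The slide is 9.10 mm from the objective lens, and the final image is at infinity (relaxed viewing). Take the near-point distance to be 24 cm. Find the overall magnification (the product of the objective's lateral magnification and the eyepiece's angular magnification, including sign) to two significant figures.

-120

Convert to cm: f_obj = 8 mm = 0.8 cm; d_o = 9.10 mm = 0.91 cm.
Objective: 1/d_i = 1/f_obj - 1/d_o = 1/0.8 - 1/0.91 = 0.15110 cm^-1, so d_i = 6.618 cm.
m_obj = -d_i/d_o = -6.618/0.91 = -7.273.
Eyepiece angular magnification (image at infinity): M_eye = D/f_e = 24/1.5 = 16.000.
Overall M = m_obj x M_eye = (-7.273)(16.000) = -116.36.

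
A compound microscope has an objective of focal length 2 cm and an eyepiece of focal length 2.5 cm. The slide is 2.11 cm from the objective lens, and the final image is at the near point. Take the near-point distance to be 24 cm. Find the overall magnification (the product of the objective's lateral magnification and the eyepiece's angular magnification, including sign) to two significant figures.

-190

Objective: 1/d_i = 1/f_obj - 1/d_o = 1/2 - 1/2.11 = 0.02607 cm^-1, so d_i = 38.364 cm.
m_obj = -d_i/d_o = -38.364/2.11 = -18.182.
Eyepiece angular magnification (image at near point): M_eye = 1 + D/f_e = 1 + 24/2.5 = 10.600.
Overall M = m_obj x M_eye = (-18.182)(10.600) = -192.73.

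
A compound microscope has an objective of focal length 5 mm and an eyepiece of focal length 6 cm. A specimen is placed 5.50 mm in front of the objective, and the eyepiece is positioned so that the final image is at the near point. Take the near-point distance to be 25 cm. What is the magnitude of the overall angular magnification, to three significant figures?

Convert to cm: f_obj = 5 mm = 0.5 cm; d_o = 5.50 mm = 0.55 cm.
Objective: 1/d_i = 1/f_obj - 1/d_o = 1/0.5 - 1/0.55 = 0.18182 cm^-1, so d_i = 5.500 cm.
m_obj = -d_i/d_o = -5.500/0.55 = -10.000.
Eyepiece angular magnification (image at near point): M_eye = 1 + D/f_e = 1 + 25/6 = 5.167.
Overall M = m_obj x M_eye = (-10.000)(5.167) = -51.67.
|M| = 51.67.

51.7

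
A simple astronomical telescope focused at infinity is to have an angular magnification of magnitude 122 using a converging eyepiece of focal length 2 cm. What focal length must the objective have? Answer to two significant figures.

240 cm

|M| = f_obj/|f_eye|, so f_obj = |M| x |f_eye| = 122.0 x 2 = 244.000 cm.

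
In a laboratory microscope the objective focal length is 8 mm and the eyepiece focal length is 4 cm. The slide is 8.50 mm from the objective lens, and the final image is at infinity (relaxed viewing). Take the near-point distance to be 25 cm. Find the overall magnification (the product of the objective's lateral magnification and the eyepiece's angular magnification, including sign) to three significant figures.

-100

Convert to cm: f_obj = 8 mm = 0.8 cm; d_o = 8.50 mm = 0.85 cm.
Objective: 1/d_i = 1/f_obj - 1/d_o = 1/0.8 - 1/0.85 = 0.07353 cm^-1, so d_i = 13.600 cm.
m_obj = -d_i/d_o = -13.600/0.85 = -16.000.
Eyepiece angular magnification (image at infinity): M_eye = D/f_e = 25/4 = 6.250.
Overall M = m_obj x M_eye = (-16.000)(6.250) = -100.00.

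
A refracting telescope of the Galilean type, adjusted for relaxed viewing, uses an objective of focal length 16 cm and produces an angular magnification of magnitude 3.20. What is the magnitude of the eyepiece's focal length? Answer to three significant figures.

5.00 cm

|M| = f_obj/|f_eye|, so |f_eye| = f_obj/|M| = 16/3.2 = 5.000 cm.
(The eyepiece is diverging, so its signed focal length is -5.000 cm.)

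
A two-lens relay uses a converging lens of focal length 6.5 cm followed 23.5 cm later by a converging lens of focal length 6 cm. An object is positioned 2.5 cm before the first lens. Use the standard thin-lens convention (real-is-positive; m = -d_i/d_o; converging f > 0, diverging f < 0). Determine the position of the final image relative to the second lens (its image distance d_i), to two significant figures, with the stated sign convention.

7.7 cm

Lens 1: 1/d_i1 = 1/f_1 - 1/d_o1 = 1/6.5 - 1/2.5 = -0.24615 cm^-1, so d_i1 = -4.062 cm.
With d_i1 < 0 the first image is virtual and lies on the object side; the object distance for lens 2 is d_o2 = 23.5 - (-4.062) = 27.562 cm.
Lens 2: 1/d_i2 = 1/f_2 - 1/d_o2 = 1/6 - 1/(27.562) = 0.13039 cm^-1, so d_i2 = 7.670 cm.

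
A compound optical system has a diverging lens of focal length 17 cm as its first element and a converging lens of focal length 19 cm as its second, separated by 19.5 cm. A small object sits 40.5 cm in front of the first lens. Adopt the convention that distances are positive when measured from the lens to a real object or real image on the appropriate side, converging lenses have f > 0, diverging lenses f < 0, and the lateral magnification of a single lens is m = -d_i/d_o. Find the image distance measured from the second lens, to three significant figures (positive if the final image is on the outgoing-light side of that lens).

47.9 cm

First lens: d_i1 = 1/(1/(-17) - 1/40.5) = -11.974 cm.
The intermediate image is virtual, 11.974 cm to the left of lens 1, so d_o2 = L - d_i1 = 19.5 - (-11.974) = 31.474 cm.
Second lens: d_i2 = 1/(1/19 - 1/(31.474)) = 47.940 cm.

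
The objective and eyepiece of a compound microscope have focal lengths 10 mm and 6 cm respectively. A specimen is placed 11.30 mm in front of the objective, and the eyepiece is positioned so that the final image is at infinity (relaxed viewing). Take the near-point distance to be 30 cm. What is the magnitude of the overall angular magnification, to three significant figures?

Convert to cm: f_obj = 10 mm = 1 cm; d_o = 11.30 mm = 1.13 cm.
Objective: 1/d_i = 1/f_obj - 1/d_o = 1/1 - 1/1.13 = 0.11504 cm^-1, so d_i = 8.692 cm.
m_obj = -d_i/d_o = -8.692/1.13 = -7.692.
Eyepiece angular magnification (image at infinity): M_eye = D/f_e = 30/6 = 5.000.
Overall M = m_obj x M_eye = (-7.692)(5.000) = -38.46.
|M| = 38.46.

38.5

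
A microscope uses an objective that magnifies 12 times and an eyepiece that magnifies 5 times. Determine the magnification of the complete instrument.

The overall magnification of a compound microscope is the product of the objective and eyepiece magnifications:
M = M_obj x M_eye = 12 x 5 = 60.

60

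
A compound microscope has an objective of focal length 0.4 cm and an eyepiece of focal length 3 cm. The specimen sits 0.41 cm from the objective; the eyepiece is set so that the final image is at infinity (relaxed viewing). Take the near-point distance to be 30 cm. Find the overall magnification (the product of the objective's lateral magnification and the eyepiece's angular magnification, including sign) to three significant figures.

Objective: 1/d_i = 1/f_obj - 1/d_o = 1/0.4 - 1/0.41 = 0.06098 cm^-1, so d_i = 16.400 cm.
m_obj = -d_i/d_o = -16.400/0.41 = -40.000.
Eyepiece angular magnification (image at infinity): M_eye = D/f_e = 30/3 = 10.000.
Overall M = m_obj x M_eye = (-40.000)(10.000) = -400.00.

-400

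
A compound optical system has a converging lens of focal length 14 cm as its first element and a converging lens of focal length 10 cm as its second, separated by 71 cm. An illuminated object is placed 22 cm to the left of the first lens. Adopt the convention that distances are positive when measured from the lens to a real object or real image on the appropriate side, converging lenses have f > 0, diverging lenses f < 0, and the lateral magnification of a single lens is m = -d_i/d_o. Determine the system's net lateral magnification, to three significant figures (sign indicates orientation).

0.778

Lens 1: 1/d_i1 = 1/f_1 - 1/d_o1 = 1/14 - 1/22 = 0.02597 cm^-1, so d_i1 = 38.500 cm.
m_1 = -(38.500)/22 = -1.7500.
The intermediate image is 38.500 cm to the right of lens 1, so d_o2 = L - d_i1 = 71 - 38.500 = 32.500 cm.
Lens 2: 1/d_i2 = 1/f_2 - 1/d_o2 = 1/10 - 1/(32.500) = 0.06923 cm^-1, so d_i2 = 14.444 cm.
m_2 = -(14.444)/(32.500) = -0.4444.
Total m = m_1 x m_2 = (-1.7500)(-0.4444) = 0.7778.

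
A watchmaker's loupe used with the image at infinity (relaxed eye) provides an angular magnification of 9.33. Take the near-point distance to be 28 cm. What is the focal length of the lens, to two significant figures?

For the image at infinity, M = D/f.
f = D/M = 28/9.33 = 3.001 cm.

3.0 cm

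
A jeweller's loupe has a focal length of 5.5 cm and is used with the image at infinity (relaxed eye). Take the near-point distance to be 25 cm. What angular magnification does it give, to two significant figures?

M = D/f = 25/5.5 = 4.545.

4.5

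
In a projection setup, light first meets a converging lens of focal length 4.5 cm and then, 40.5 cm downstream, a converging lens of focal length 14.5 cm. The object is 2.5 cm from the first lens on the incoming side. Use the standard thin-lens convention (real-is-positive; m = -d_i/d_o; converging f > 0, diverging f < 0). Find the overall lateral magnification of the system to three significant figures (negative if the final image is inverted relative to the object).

Applying the thin-lens equation to the first lens, 1/4.5 = 1/2.5 + 1/d_i1, which gives d_i1 = -5.625 cm.
Its lateral magnification is m_1 = -d_i1/d_o1 = -(-5.625)/2.5 = 2.2500.
With d_i1 < 0 the first image is virtual and lies on the object side; the object distance for lens 2 is d_o2 = 40.5 - (-5.625) = 46.125 cm.
Applying the thin-lens equation again with f_2 = 14.5 cm and d_o2 = 46.125 cm gives d_i2 = 21.148 cm.
m_2 = -(21.148)/(46.125) = -0.4585.
Overall magnification: m = m_1 m_2 = -1.0316.

-1.03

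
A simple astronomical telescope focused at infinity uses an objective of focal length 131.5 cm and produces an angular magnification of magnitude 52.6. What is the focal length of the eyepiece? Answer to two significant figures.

2.5 cm

|M| = f_obj/f_eye, so f_eye = f_obj/|M| = 131.5/52.6 = 2.500 cm.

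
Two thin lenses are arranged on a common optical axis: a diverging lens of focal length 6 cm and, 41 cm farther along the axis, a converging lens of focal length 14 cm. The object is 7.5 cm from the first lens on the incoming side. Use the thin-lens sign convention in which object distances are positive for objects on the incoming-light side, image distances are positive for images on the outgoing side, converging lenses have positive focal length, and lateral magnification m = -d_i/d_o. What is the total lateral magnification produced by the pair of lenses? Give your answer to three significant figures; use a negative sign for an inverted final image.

Lens 1: 1/d_i1 = 1/f_1 - 1/d_o1 = 1/(-6) - 1/7.5 = -0.30000 cm^-1, so d_i1 = -3.333 cm.
m_1 = -(-3.333)/7.5 = 0.4444.
With d_i1 < 0 the first image is virtual and lies on the object side; the object distance for lens 2 is d_o2 = 41 - (-3.333) = 44.333 cm.
Lens 2: 1/d_i2 = 1/f_2 - 1/d_o2 = 1/14 - 1/(44.333) = 0.04887 cm^-1, so d_i2 = 20.462 cm.
m_2 = -(20.462)/(44.333) = -0.4615.
The system's lateral magnification is m_1 m_2 = (0.4444)(-0.4615) = -0.2051.

-0.205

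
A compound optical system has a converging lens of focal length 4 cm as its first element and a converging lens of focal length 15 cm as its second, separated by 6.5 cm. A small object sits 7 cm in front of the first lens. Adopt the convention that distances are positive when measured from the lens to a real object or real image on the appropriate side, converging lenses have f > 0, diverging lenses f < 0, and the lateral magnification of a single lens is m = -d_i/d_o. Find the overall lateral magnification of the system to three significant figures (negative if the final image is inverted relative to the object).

-1.12

First lens: d_i1 = 1/(1/4 - 1/7) = 9.333 cm.
m_1 = -(9.333)/7 = -1.3333.
This image would form 9.333 cm past lens 1, i.e. 2.833 cm beyond lens 2, so it is a virtual object for lens 2: d_o2 = 6.5 - 9.333 = -2.833 cm.
Second lens: d_i2 = 1/(1/15 - 1/(-2.833)) = 2.383 cm.
m_2 = -(2.383)/(-2.833) = 0.8411.
Overall magnification: m = m_1 m_2 = -1.1215.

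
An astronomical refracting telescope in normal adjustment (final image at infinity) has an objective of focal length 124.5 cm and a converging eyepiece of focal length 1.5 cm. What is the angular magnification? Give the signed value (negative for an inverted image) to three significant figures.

-83.0

M = -f_obj/f_eye = -124.5/(1.5) = -83.000.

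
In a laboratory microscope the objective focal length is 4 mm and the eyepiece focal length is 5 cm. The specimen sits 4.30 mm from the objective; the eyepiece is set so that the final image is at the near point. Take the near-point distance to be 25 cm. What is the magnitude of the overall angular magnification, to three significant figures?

Convert to cm: f_obj = 4 mm = 0.4 cm; d_o = 4.30 mm = 0.43 cm.
Objective: 1/d_i = 1/f_obj - 1/d_o = 1/0.4 - 1/0.43 = 0.17442 cm^-1, so d_i = 5.733 cm.
m_obj = -d_i/d_o = -5.733/0.43 = -13.333.
Eyepiece angular magnification (image at near point): M_eye = 1 + D/f_e = 1 + 25/5 = 6.000.
Overall M = m_obj x M_eye = (-13.333)(6.000) = -80.00.
|M| = 80.00.

80.0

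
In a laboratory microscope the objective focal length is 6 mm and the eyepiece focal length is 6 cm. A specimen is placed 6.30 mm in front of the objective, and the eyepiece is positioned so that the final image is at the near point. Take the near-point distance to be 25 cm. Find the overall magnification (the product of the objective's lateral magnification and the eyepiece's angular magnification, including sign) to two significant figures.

-100

Convert to cm: f_obj = 6 mm = 0.6 cm; d_o = 6.30 mm = 0.63 cm.
Objective: 1/d_i = 1/f_obj - 1/d_o = 1/0.6 - 1/0.63 = 0.07937 cm^-1, so d_i = 12.600 cm.
m_obj = -d_i/d_o = -12.600/0.63 = -20.000.
Eyepiece angular magnification (image at near point): M_eye = 1 + D/f_e = 1 + 25/6 = 5.167.
Overall M = m_obj x M_eye = (-20.000)(5.167) = -103.33.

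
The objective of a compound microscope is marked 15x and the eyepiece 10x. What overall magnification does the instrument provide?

150

The overall magnification of a compound microscope is the product of the objective and eyepiece magnifications:
M = M_obj x M_eye = 15 x 10 = 150.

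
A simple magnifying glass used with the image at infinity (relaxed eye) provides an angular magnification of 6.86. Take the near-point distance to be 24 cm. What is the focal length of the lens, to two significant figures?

For the image at infinity, M = D/f.
f = D/M = 24/6.86 = 3.499 cm.

3.5 cm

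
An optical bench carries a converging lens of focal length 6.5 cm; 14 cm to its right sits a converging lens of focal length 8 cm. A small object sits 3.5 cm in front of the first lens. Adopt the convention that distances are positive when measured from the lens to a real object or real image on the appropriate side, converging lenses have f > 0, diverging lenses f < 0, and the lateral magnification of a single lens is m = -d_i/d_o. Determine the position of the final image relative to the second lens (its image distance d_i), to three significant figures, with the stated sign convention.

12.7 cm

First lens: d_i1 = 1/(1/6.5 - 1/3.5) = -7.583 cm.
The intermediate image is virtual, 7.583 cm to the left of lens 1, so d_o2 = L - d_i1 = 14 - (-7.583) = 21.583 cm.
Second lens: d_i2 = 1/(1/8 - 1/(21.583)) = 12.712 cm.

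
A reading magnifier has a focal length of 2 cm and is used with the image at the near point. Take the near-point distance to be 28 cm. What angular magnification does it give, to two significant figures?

M = 1 + D/f = 1 + 28/2 = 15.000.

15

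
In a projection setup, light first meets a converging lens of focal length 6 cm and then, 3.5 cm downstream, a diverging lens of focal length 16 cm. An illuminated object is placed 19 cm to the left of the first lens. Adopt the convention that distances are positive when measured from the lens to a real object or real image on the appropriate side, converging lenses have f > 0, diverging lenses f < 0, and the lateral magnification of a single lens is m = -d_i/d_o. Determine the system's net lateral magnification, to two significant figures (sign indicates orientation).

-0.69

Lens 1: 1/d_i1 = 1/f_1 - 1/d_o1 = 1/6 - 1/19 = 0.11404 cm^-1, so d_i1 = 8.769 cm.
m_1 = -(8.769)/19 = -0.4615.
Since 8.769 cm > 3.5 cm, the first image lies past the second lens and serves as a virtual object: d_o2 = L - d_i1 = -5.269 cm.
Lens 2: 1/d_i2 = 1/f_2 - 1/d_o2 = 1/(-16) - 1/(-5.269) = 0.12728 cm^-1, so d_i2 = 7.857 cm.
m_2 = -(7.857)/(-5.269) = 1.4910.
Total m = m_1 x m_2 = (-0.4615)(1.4910) = -0.6882.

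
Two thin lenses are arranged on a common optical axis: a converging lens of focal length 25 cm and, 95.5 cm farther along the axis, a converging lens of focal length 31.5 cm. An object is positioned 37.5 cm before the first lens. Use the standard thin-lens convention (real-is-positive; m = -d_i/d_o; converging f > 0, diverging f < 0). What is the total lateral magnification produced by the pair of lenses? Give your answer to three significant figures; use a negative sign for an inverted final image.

-5.73

Applying the thin-lens equation to the first lens, 1/25 = 1/37.5 + 1/d_i1, which gives d_i1 = 75.000 cm.
Its lateral magnification is m_1 = -d_i1/d_o1 = -(75.000)/37.5 = -2.0000.
Object distance for lens 2: d_o2 = 95.5 - 75.000 = 20.500 cm.
Applying the thin-lens equation again with f_2 = 31.5 cm and d_o2 = 20.500 cm gives d_i2 = -58.705 cm.
m_2 = -(-58.705)/(20.500) = 2.8636.
The system's lateral magnification is m_1 m_2 = (-2.0000)(2.8636) = -5.7273.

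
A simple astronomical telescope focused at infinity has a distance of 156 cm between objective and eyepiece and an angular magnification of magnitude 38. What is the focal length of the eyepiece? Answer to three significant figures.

In normal adjustment the tube length equals f_obj + f_eye and |M| = f_obj/f_eye.
So f_obj = 38 f_eye and 38 f_eye + f_eye = 156 cm, giving f_eye = 156/39 = 4.000 cm and f_obj = 152.000 cm.

4.00 cm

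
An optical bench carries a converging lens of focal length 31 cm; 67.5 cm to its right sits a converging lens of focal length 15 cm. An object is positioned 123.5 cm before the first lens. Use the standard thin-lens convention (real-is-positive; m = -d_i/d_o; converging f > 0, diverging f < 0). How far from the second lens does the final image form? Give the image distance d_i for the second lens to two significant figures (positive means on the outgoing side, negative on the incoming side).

35 cm

First lens: d_i1 = 1/(1/31 - 1/123.5) = 41.389 cm.
That image sits 26.111 cm in front of the second lens, so d_o2 = 26.111 cm.
Second lens: d_i2 = 1/(1/15 - 1/(26.111)) = 35.251 cm.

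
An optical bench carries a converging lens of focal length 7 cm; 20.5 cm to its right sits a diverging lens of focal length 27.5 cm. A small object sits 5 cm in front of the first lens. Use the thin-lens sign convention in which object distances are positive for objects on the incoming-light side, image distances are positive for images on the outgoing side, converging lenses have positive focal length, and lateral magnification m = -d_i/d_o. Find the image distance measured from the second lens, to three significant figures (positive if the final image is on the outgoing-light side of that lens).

-16.0 cm

Applying the thin-lens equation to the first lens, 1/7 = 1/5 + 1/d_i1, which gives d_i1 = -17.500 cm.
The intermediate image is virtual, 17.500 cm to the left of lens 1, so d_o2 = L - d_i1 = 20.5 - (-17.500) = 38.000 cm.
Applying the thin-lens equation again with f_2 = -27.5 cm and d_o2 = 38.000 cm gives d_i2 = -15.954 cm.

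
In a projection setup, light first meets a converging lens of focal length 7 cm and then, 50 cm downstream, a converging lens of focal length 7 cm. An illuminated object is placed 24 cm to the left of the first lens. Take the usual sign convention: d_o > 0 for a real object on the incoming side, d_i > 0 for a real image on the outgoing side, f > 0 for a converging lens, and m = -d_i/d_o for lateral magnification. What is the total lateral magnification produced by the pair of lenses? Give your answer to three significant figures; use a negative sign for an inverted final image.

0.0870

First lens: d_i1 = 1/(1/7 - 1/24) = 9.882 cm.
m_1 = -(9.882)/24 = -0.4118.
That image sits 40.118 cm in front of the second lens, so d_o2 = 40.118 cm.
Second lens: d_i2 = 1/(1/7 - 1/(40.118)) = 8.480 cm.
m_2 = -(8.480)/(40.118) = -0.2114.
The system's lateral magnification is m_1 m_2 = (-0.4118)(-0.2114) = 0.0870.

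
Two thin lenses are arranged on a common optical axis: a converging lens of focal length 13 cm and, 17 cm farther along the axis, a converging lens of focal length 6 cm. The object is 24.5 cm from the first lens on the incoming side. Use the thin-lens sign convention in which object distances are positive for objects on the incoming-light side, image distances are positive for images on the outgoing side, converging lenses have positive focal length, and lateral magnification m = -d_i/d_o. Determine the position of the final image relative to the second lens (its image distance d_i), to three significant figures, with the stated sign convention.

3.84 cm

First lens: d_i1 = 1/(1/13 - 1/24.5) = 27.696 cm.
This image would form 27.696 cm past lens 1, i.e. 10.696 cm beyond lens 2, so it is a virtual object for lens 2: d_o2 = 17 - 27.696 = -10.696 cm.
Second lens: d_i2 = 1/(1/6 - 1/(-10.696)) = 3.844 cm.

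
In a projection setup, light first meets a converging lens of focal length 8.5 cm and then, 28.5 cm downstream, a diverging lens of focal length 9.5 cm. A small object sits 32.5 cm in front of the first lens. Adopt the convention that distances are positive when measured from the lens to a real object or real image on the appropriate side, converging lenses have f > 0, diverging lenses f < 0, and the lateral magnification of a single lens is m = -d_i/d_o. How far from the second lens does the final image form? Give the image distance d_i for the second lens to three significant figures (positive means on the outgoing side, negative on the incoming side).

Applying the thin-lens equation to the first lens, 1/8.5 = 1/32.5 + 1/d_i1, which gives d_i1 = 11.510 cm.
That image sits 16.990 cm in front of the second lens, so d_o2 = 16.990 cm.
Applying the thin-lens equation again with f_2 = -9.5 cm and d_o2 = 16.990 cm gives d_i2 = -6.093 cm.

-6.09 cm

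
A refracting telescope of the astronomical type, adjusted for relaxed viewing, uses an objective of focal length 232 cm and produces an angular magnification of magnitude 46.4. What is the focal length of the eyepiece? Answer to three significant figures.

|M| = f_obj/f_eye, so f_eye = f_obj/|M| = 232/46.4 = 5.000 cm.

5.00 cm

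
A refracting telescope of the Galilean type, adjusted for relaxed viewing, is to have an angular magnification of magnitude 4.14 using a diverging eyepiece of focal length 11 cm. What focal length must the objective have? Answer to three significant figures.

|M| = f_obj/|f_eye|, so f_obj = |M| x |f_eye| = 4.14 x 11 = 45.540 cm.

45.5 cm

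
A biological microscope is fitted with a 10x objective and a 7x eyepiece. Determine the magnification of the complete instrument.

70

The overall magnification of a compound microscope is the product of the objective and eyepiece magnifications:
M = M_obj x M_eye = 10 x 7 = 70.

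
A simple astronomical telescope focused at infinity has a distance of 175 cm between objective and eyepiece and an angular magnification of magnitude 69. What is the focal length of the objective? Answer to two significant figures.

In normal adjustment the tube length equals f_obj + f_eye and |M| = f_obj/f_eye.
So f_obj = 69 f_eye and 69 f_eye + f_eye = 175 cm, giving f_eye = 175/70 = 2.500 cm and f_obj = 172.500 cm.

170 cm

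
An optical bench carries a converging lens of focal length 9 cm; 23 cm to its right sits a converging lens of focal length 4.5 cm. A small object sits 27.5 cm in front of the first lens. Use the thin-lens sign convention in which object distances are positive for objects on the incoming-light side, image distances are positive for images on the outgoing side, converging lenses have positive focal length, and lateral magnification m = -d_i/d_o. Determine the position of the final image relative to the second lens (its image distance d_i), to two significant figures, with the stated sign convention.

8.5 cm

First lens: d_i1 = 1/(1/9 - 1/27.5) = 13.378 cm.
The intermediate image is 13.378 cm to the right of lens 1, so d_o2 = L - d_i1 = 23 - 13.378 = 9.622 cm.
Second lens: d_i2 = 1/(1/4.5 - 1/(9.622)) = 8.454 cm.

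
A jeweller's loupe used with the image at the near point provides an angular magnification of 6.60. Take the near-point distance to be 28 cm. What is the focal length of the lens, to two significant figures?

5.0 cm

For the image at the near point, M = 1 + D/f.
f = D/(M - 1) = 28/(6.6 - 1) = 5.000 cm.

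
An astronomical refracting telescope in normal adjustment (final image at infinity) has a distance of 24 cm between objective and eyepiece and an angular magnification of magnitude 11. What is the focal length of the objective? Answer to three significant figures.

In normal adjustment the tube length equals f_obj + f_eye and |M| = f_obj/f_eye.
So f_obj = 11 f_eye and 11 f_eye + f_eye = 24 cm, giving f_eye = 24/12 = 2.000 cm and f_obj = 22.000 cm.

22.0 cm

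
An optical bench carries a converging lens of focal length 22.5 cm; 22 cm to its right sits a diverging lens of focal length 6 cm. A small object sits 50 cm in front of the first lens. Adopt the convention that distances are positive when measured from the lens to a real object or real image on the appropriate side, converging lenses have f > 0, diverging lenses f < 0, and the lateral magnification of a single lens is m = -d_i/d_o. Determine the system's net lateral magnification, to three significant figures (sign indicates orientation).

Lens 1: 1/d_i1 = 1/f_1 - 1/d_o1 = 1/22.5 - 1/50 = 0.02444 cm^-1, so d_i1 = 40.909 cm.
m_1 = -(40.909)/50 = -0.8182.
This image would form 40.909 cm past lens 1, i.e. 18.909 cm beyond lens 2, so it is a virtual object for lens 2: d_o2 = 22 - 40.909 = -18.909 cm.
Lens 2: 1/d_i2 = 1/f_2 - 1/d_o2 = 1/(-6) - 1/(-18.909) = -0.11378 cm^-1, so d_i2 = -8.789 cm.
m_2 = -(-8.789)/(-18.909) = -0.4648.
Total m = m_1 x m_2 = (-0.8182)(-0.4648) = 0.3803.

0.380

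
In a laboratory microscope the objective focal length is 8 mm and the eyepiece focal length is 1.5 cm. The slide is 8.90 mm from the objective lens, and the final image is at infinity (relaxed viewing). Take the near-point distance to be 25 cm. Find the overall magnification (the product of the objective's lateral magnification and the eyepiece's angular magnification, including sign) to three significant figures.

-148

Convert to cm: f_obj = 8 mm = 0.8 cm; d_o = 8.90 mm = 0.89 cm.
Objective: 1/d_i = 1/f_obj - 1/d_o = 1/0.8 - 1/0.89 = 0.12640 cm^-1, so d_i = 7.911 cm.
m_obj = -d_i/d_o = -7.911/0.89 = -8.889.
Eyepiece angular magnification (image at infinity): M_eye = D/f_e = 25/1.5 = 16.667.
Overall M = m_obj x M_eye = (-8.889)(16.667) = -148.15.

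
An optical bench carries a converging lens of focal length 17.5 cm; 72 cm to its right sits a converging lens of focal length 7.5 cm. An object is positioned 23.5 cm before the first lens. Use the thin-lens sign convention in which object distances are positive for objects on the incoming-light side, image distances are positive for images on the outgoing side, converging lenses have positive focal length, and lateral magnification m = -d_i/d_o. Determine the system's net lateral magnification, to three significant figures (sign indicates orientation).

-5.41

First lens: d_i1 = 1/(1/17.5 - 1/23.5) = 68.542 cm.
m_1 = -(68.542)/23.5 = -2.9167.
That image sits 3.458 cm in front of the second lens, so d_o2 = 3.458 cm.
Second lens: d_i2 = 1/(1/7.5 - 1/(3.458)) = -6.418 cm.
m_2 = -(-6.418)/(3.458) = 1.8557.
The system's lateral magnification is m_1 m_2 = (-2.9167)(1.8557) = -5.4124.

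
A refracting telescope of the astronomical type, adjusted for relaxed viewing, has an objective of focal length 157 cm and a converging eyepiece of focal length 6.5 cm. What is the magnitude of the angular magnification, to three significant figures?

24.2

|M| = f_obj/|f_eye| = 157/6.5 = 24.154.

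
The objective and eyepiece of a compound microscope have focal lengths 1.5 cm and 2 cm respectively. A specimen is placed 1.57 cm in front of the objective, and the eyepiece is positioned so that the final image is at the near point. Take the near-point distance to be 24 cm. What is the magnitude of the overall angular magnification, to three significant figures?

Objective: 1/d_i = 1/f_obj - 1/d_o = 1/1.5 - 1/1.57 = 0.02972 cm^-1, so d_i = 33.643 cm.
m_obj = -d_i/d_o = -33.643/1.57 = -21.429.
Eyepiece angular magnification (image at near point): M_eye = 1 + D/f_e = 1 + 24/2 = 13.000.
Overall M = m_obj x M_eye = (-21.429)(13.000) = -278.57.
|M| = 278.57.

279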